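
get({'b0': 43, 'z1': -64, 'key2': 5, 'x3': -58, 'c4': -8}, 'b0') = 43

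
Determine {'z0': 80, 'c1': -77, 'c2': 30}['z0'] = 80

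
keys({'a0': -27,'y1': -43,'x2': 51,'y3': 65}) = ['a0', 'y1', 'x2', 'y3']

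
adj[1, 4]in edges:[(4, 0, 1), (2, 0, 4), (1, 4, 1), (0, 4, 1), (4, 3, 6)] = 1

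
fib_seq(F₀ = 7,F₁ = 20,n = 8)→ F_2 = F_1 + F_0 = 27
F_3 = F_2 + F_1 = 47
F_4 = F_3 + F_2 = 74
...
= [7, 20, 27, 47, 74, 121, 195, 316]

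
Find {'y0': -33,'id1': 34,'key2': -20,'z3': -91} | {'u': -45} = {'y0': -33, 'id1': 34, 'key2': -20, 'z3': -91, 'u': -45}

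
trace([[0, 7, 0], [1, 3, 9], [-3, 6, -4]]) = diagonal: 0 + 3 + (-4)
= -1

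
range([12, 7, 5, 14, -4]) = 18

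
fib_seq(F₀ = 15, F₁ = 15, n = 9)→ F_2 = F_1 + F_0 = 30
F_3 = F_2 + F_1 = 45
F_4 = F_3 + F_2 = 75
...
= [15, 15, 30, 45, 75, 120, 195, 315, 510]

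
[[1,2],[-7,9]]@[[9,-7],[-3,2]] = C[0][0] = (1)*(9) + (2)*(-3) = 3
C[0][1] = (1)*(-7) + (2)*(2) = -3
C[1][0] = (-7)*(9) + (9)*(-3) = -90
C[1][1] = (-7)*(-7) + (9)*(2) = 67
= [[3, -3], [-90, 67]]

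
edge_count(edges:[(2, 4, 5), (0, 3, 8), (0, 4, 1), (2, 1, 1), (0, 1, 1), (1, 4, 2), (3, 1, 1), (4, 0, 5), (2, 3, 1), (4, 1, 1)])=10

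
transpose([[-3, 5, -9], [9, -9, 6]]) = [[-3, 9], [5, -9], [-9, 6]]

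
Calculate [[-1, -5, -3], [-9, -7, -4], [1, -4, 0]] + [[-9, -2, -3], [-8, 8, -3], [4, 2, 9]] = [[-10, -7, -6], [-17, 1, -7], [5, -2, 9]]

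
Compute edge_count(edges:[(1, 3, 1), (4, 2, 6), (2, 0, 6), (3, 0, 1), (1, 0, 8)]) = 5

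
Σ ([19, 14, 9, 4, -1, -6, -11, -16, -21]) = -9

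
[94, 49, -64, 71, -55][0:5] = [94, 49, -64, 71, -55]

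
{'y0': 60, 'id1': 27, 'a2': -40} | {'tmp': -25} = {'y0': 60, 'id1': 27, 'a2': -40, 'tmp': -25}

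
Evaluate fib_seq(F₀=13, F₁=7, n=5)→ [13, 7, 20, 27, 47]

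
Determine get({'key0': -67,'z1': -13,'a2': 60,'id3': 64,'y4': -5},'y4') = -5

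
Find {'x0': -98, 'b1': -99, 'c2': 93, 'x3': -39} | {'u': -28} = {'x0': -98, 'b1': -99, 'c2': 93, 'x3': -39, 'u': -28}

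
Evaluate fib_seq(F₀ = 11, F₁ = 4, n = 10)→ [11, 4, 15, 19, 34, 53, 87, 140, 227, 367]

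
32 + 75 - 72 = 35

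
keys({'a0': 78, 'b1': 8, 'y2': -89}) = ['a0', 'b1', 'y2']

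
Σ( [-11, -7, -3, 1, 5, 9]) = (-11) + (-7) + (-3) + 1 + 5 + 9
= -6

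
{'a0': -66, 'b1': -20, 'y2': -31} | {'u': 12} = {'a0': -66, 'b1': -20, 'y2': -31, 'u': 12}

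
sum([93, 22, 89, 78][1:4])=slice → [22, 89, 78]
22 + 89 + 78
= 189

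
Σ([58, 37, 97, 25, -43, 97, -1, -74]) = 196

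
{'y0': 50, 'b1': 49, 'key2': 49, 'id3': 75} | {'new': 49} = {'y0': 50, 'b1': 49, 'key2': 49, 'id3': 75, 'new': 49}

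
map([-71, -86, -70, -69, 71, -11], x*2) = -71*2=-142, -86*2=-172, -70*2=-140, -69*2=-138, 71*2=142, -11*2=-22
= [-142, -172, -140, -138, 142, -22]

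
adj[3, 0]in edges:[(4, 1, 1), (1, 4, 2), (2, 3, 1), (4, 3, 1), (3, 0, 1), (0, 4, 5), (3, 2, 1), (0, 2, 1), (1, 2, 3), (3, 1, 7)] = 1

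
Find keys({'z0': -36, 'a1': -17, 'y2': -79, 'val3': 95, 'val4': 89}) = ['z0', 'a1', 'y2', 'val3', 'val4']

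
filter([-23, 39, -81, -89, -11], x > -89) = keep x where x > -89: -23✓, 39✓, -81✓, -89✗, -11✓
= [-23, 39, -81, -11]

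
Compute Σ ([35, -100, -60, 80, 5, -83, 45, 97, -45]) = -26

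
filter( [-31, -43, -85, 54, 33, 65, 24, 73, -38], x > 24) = keep x where x > 24: -31✗, -43✗, -85✗, 54✓, 33✓, 65✓, 24✗, 73✓, -38✗
= [54, 33, 65, 73]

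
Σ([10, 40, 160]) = 210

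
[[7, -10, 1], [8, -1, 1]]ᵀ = [[7, 8], [-10, -1], [1, 1]]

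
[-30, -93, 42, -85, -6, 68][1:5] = [-93, 42, -85, -6]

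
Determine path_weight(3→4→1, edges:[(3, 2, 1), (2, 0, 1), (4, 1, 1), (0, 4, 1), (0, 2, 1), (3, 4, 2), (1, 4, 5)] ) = w(3→4)=2 + w(4→1)=1
= 3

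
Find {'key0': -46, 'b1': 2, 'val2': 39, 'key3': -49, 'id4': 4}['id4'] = 4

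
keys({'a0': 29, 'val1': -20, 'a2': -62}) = ['a0', 'val1', 'a2']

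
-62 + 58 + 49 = 45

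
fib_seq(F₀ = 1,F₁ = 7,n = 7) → F_2 = F_1 + F_0 = 8
F_3 = F_2 + F_1 = 15
F_4 = F_3 + F_2 = 23
...
= [1, 7, 8, 15, 23, 38, 61]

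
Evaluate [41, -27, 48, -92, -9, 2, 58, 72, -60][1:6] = [-27, 48, -92, -9, 2]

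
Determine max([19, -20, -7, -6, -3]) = 19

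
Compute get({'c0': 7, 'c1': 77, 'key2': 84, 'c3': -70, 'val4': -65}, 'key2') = 84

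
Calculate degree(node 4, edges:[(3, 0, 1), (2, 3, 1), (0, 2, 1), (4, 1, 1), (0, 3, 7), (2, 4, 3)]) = 2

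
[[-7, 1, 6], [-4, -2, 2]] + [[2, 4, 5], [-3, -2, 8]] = [[-5, 5, 11], [-7, -4, 10]]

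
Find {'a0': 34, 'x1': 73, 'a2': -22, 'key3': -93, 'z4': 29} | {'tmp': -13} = {'a0': 34, 'x1': 73, 'a2': -22, 'key3': -93, 'z4': 29, 'tmp': -13}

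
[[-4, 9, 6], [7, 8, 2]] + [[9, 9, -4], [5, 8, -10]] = [[5, 18, 2], [12, 16, -8]]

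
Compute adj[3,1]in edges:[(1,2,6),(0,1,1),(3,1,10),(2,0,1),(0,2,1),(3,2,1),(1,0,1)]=10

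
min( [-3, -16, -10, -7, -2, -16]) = -16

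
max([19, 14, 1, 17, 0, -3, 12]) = 19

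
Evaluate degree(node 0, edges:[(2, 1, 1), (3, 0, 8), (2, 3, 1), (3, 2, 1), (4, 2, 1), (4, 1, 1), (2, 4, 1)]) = incident: (3,0)
= 1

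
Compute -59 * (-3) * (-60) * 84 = -892080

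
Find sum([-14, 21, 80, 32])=(-14) + 21 + 80 + 32
= 119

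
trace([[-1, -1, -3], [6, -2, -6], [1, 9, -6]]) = diagonal: (-1) + (-2) + (-6)
= -9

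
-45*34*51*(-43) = 3355290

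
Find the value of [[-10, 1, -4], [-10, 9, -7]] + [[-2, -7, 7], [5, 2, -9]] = [[-12, -6, 3], [-5, 11, -16]]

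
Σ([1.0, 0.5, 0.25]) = 1.0 + 0.5 + 0.25
= 1.75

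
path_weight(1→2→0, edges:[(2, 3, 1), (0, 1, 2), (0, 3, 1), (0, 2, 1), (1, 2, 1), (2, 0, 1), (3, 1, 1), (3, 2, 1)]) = 2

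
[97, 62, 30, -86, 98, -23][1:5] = [62, 30, -86, 98]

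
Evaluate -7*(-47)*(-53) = -17437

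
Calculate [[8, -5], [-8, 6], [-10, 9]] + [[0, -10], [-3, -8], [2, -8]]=[[8, -15], [-11, -2], [-8, 1]]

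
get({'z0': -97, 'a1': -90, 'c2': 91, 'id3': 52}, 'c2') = 91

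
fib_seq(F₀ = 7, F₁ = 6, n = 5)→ F_2 = F_1 + F_0 = 13
F_3 = F_2 + F_1 = 19
F_4 = F_3 + F_2 = 32
= [7, 6, 13, 19, 32]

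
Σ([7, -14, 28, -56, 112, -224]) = 7 + -14 + 28 + -56 + 112 + -224
= -147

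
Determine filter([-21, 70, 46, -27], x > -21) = [70, 46]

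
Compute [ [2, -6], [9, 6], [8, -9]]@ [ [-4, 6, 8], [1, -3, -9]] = C[0][0] = (2)*(-4) + (-6)*(1) = -14
C[0][1] = (2)*(6) + (-6)*(-3) = 30
C[0][2] = (2)*(8) + (-6)*(-9) = 70
C[1][0] = (9)*(-4) + (6)*(1) = -30
C[1][1] = (9)*(6) + (6)*(-3) = 36
C[1][2] = (9)*(8) + (6)*(-9) = 18
... (3 more cells)
= [[-14, 30, 70], [-30, 36, 18], [-41, 75, 145]]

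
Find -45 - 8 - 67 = -120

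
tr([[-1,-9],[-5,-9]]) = diagonal: (-1) + (-9)
= -10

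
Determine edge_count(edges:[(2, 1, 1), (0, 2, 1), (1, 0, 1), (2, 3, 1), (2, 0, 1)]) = 5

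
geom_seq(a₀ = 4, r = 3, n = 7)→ [4, 12, 36, 108, 324, 972, 2916]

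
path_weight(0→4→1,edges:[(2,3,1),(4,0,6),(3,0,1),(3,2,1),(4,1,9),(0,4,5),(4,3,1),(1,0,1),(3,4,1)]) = 14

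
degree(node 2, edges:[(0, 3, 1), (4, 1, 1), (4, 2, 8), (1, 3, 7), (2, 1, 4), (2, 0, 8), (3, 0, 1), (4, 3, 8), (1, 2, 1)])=4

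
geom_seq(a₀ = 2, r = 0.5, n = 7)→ [2.0, 1.0, 0.5, 0.25, 0.125, 0.0625, 0.03125]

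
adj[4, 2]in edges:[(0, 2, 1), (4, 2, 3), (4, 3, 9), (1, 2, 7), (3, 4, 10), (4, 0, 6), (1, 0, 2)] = 3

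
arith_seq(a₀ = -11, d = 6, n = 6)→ [-11, -5, 1, 7, 13, 19]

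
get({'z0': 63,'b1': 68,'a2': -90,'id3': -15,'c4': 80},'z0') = 63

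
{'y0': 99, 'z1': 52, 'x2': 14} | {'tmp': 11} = {'y0': 99, 'z1': 52, 'x2': 14, 'tmp': 11}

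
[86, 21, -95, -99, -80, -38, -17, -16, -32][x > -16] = keep x where x > -16: 86✓, 21✓, -95✗, -99✗, -80✗, -38✗, -17✗, -16✗, -32✗
= [86, 21]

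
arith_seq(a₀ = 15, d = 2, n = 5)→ [15, 17, 19, 21, 23]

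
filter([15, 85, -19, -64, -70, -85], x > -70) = [15, 85, -19, -64]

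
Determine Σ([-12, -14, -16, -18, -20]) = (-12) + (-14) + (-16) + (-18) + (-20)
= -80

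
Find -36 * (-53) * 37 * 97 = 6847812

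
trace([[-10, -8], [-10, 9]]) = diagonal: (-10) + 9
= -1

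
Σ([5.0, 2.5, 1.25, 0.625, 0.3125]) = 5.0 + 2.5 + 1.25 + 0.625 + 0.3125
= 9.6875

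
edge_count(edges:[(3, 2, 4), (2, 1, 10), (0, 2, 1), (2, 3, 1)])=4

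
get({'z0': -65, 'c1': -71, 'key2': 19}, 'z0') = -65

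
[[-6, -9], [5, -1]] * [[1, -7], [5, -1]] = [[-51, 51], [0, -34]]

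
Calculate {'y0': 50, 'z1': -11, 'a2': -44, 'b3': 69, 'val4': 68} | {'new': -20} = {'y0': 50, 'z1': -11, 'a2': -44, 'b3': 69, 'val4': 68, 'new': -20}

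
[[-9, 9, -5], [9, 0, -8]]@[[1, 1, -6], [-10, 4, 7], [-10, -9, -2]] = [[-49, 72, 127], [89, 81, -38]]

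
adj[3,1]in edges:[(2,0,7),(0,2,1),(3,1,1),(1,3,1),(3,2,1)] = 1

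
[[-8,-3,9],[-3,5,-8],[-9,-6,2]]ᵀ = [[-8, -3, -9], [-3, 5, -6], [9, -8, 2]]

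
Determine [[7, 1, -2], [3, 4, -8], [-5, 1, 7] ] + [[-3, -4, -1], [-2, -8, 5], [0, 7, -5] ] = [[4, -3, -3], [1, -4, -3], [-5, 8, 2]]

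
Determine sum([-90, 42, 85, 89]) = (-90) + 42 + 85 + 89
= 126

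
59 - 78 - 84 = -103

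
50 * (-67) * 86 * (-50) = 14405000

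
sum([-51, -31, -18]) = (-51) + (-31) + (-18)
= -100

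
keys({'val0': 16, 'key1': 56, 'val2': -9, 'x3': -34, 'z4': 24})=['val0', 'key1', 'val2', 'x3', 'z4']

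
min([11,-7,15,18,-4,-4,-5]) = -7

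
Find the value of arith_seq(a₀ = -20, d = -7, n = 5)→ [-20, -27, -34, -41, -48]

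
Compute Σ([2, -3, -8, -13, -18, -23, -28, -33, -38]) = 2 + (-3) + (-8) + (-13) + (-18) + (-23) + (-28) + (-33) + (-38)
= -162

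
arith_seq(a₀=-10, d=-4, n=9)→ a_0 = -10 + 0*-4 = -10
a_1 = -10 + 1*-4 = -14
a_2 = -10 + 2*-4 = -18
...
= [-10, -14, -18, -22, -26, -30, -34, -38, -42]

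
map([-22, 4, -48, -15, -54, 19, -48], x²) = (-22)²=484, (4)²=16, (-48)²=2304, (-15)²=225, (-54)²=2916, (19)²=361, (-48)²=2304
= [484, 16, 2304, 225, 2916, 361, 2304]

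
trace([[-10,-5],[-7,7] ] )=diagonal: (-10) + 7
= -3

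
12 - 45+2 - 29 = -60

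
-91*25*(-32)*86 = 6260800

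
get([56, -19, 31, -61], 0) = 56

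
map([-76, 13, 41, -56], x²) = (-76)²=5776, (13)²=169, (41)²=1681, (-56)²=3136
= [5776, 169, 1681, 3136]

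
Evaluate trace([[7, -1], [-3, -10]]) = diagonal: 7 + (-10)
= -3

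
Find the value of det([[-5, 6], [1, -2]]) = (-5)*(-2) - (6)*(1)
= 4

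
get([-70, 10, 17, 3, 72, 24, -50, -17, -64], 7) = -17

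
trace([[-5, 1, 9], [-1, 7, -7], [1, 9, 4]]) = 6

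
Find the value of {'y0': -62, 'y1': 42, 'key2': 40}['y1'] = 42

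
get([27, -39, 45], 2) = 45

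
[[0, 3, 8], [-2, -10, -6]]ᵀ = [[0, -2], [3, -10], [8, -6]]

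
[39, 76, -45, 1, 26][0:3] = [39, 76, -45]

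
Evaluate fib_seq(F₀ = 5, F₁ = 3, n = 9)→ [5, 3, 8, 11, 19, 30, 49, 79, 128]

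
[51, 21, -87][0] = 51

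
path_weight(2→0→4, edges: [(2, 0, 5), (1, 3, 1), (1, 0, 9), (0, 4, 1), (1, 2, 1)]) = 6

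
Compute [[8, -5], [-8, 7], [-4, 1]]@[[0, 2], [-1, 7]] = C[0][0] = (8)*(0) + (-5)*(-1) = 5
C[0][1] = (8)*(2) + (-5)*(7) = -19
C[1][0] = (-8)*(0) + (7)*(-1) = -7
C[1][1] = (-8)*(2) + (7)*(7) = 33
C[2][0] = (-4)*(0) + (1)*(-1) = -1
C[2][1] = (-4)*(2) + (1)*(7) = -1
= [[5, -19], [-7, 33], [-1, -1]]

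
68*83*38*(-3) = -643416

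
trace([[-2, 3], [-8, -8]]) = -10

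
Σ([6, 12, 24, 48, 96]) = 186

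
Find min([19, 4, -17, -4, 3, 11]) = -17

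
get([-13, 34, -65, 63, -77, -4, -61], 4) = -77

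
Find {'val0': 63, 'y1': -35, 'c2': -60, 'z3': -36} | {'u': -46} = {'val0': 63, 'y1': -35, 'c2': -60, 'z3': -36, 'u': -46}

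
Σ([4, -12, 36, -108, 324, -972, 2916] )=4 + -12 + 36 + -108 + 324 + -972 + 2916
= 2188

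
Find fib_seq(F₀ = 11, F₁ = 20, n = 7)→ [11, 20, 31, 51, 82, 133, 215]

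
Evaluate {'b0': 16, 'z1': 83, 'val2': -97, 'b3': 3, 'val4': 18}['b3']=3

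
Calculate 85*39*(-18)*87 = -5191290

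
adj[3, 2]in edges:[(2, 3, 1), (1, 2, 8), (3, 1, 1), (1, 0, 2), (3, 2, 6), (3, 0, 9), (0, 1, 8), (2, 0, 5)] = 6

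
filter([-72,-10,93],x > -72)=keep x where x > -72: -72✗, -10✓, 93✓
= [-10, 93]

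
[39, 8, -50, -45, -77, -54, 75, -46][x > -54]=[39, 8, -50, -45, 75, -46]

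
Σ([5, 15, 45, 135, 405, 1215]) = 5 + 15 + 45 + 135 + 405 + 1215
= 1820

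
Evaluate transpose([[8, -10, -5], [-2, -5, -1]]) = [[8, -2], [-10, -5], [-5, -1]]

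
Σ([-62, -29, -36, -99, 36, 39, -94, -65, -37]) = -347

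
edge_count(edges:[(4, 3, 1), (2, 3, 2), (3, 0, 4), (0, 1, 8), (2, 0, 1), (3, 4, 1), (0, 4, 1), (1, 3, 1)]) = 8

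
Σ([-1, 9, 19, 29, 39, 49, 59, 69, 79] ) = 351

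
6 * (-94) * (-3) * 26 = 43992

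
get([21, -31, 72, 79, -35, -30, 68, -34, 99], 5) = -30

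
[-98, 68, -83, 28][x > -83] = [68, 28]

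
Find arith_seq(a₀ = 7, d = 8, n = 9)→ [7, 15, 23, 31, 39, 47, 55, 63, 71]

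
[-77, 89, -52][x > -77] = keep x where x > -77: -77✗, 89✓, -52✓
= [89, -52]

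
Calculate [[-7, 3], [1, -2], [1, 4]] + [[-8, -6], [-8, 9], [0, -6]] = [[-15, -3], [-7, 7], [1, -2]]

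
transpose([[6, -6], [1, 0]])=[[6, 1], [-6, 0]]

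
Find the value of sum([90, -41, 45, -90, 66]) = 70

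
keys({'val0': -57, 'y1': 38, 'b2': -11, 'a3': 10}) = ['val0', 'y1', 'b2', 'a3']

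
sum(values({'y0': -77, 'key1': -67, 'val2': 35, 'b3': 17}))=-92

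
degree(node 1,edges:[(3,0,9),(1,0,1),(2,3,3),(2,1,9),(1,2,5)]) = 3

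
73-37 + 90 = 126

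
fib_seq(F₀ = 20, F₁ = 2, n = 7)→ [20, 2, 22, 24, 46, 70, 116]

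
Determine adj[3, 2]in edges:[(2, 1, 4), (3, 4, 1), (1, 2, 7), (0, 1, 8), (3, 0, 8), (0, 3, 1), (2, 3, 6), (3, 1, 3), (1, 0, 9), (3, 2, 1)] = 1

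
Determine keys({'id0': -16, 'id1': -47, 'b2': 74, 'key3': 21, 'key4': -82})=['id0', 'id1', 'b2', 'key3', 'key4']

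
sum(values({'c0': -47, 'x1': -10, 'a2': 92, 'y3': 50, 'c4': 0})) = (-47) + (-10) + 92 + 50 + 0
= 85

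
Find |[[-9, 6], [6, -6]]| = 18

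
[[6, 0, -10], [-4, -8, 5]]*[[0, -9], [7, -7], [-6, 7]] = [[60, -124], [-86, 127]]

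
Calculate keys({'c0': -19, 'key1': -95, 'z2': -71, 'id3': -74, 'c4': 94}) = ['c0', 'key1', 'z2', 'id3', 'c4']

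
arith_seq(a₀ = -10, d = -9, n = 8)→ [-10, -19, -28, -37, -46, -55, -64, -73]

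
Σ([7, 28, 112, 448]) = 7 + 28 + 112 + 448
= 595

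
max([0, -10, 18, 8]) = 18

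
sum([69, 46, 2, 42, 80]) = 69 + 46 + 2 + 42 + 80
= 239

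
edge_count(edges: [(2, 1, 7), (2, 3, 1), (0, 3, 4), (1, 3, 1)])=4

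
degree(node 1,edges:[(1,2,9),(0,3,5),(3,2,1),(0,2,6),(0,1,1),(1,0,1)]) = incident: (1,2), (0,1), (1,0)
= 3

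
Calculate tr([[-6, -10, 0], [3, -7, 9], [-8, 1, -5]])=-18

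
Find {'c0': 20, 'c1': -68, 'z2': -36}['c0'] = 20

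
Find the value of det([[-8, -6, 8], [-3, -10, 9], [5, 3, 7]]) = 708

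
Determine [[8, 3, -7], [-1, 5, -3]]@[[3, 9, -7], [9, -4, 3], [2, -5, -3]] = [[37, 95, -26], [36, -14, 31]]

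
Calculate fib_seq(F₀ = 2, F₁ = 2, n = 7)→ [2, 2, 4, 6, 10, 16, 26]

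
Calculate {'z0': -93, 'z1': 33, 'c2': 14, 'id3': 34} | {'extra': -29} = {'z0': -93, 'z1': 33, 'c2': 14, 'id3': 34, 'extra': -29}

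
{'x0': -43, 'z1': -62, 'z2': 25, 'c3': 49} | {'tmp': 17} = {'x0': -43, 'z1': -62, 'z2': 25, 'c3': 49, 'tmp': 17}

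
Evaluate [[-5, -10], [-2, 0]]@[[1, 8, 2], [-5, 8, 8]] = [[45, -120, -90], [-2, -16, -4]]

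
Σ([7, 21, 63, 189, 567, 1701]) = 7 + 21 + 63 + 189 + 567 + 1701
= 2548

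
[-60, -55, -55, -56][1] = -55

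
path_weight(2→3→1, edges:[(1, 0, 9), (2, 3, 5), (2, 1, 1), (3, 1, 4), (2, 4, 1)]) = w(2→3)=5 + w(3→1)=4
= 9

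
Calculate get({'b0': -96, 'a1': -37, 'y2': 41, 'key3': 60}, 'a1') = -37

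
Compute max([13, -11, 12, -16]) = 13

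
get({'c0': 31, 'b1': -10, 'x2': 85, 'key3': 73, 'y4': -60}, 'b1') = -10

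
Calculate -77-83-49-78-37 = -324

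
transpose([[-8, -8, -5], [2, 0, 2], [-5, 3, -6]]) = [[-8, 2, -5], [-8, 0, 3], [-5, 2, -6]]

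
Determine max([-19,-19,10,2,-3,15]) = 15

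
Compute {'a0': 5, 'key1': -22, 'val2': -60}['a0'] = 5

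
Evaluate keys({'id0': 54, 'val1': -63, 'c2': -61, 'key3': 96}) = ['id0', 'val1', 'c2', 'key3']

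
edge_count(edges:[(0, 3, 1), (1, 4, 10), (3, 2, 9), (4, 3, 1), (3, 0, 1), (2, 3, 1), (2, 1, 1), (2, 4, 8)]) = 8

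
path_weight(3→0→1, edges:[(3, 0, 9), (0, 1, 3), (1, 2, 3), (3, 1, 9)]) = w(3→0)=9 + w(0→1)=3
= 12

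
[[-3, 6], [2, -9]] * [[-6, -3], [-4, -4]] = [[-6, -15], [24, 30]]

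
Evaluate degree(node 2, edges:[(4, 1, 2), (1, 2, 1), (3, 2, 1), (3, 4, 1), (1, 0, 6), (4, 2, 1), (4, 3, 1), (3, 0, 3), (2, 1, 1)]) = 4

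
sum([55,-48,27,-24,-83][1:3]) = -21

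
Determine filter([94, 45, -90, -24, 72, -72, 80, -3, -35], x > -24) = [94, 45, 72, 80, -3]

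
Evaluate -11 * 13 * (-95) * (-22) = -298870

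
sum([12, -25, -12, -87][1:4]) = slice → [-25, -12, -87]
(-25) + (-12) + (-87)
= -124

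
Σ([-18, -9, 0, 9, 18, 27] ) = (-18) + (-9) + 0 + 9 + 18 + 27
= 27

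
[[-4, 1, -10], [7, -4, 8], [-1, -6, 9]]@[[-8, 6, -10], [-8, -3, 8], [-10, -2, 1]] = C[0][0] = (-4)*(-8) + (1)*(-8) + (-10)*(-10) = 124
C[0][1] = (-4)*(6) + (1)*(-3) + (-10)*(-2) = -7
C[0][2] = (-4)*(-10) + (1)*(8) + (-10)*(1) = 38
C[1][0] = (7)*(-8) + (-4)*(-8) + (8)*(-10) = -104
C[1][1] = (7)*(6) + (-4)*(-3) + (8)*(-2) = 38
C[1][2] = (7)*(-10) + (-4)*(8) + (8)*(1) = -94
... (3 more cells)
= [[124, -7, 38], [-104, 38, -94], [-34, -6, -29]]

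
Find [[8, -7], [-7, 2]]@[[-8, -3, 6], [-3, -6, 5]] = C[0][0] = (8)*(-8) + (-7)*(-3) = -43
C[0][1] = (8)*(-3) + (-7)*(-6) = 18
C[0][2] = (8)*(6) + (-7)*(5) = 13
C[1][0] = (-7)*(-8) + (2)*(-3) = 50
C[1][1] = (-7)*(-3) + (2)*(-6) = 9
C[1][2] = (-7)*(6) + (2)*(5) = -32
= [[-43, 18, 13], [50, 9, -32]]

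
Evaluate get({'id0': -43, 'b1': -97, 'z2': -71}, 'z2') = -71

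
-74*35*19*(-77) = 3789170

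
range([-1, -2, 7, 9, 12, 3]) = 14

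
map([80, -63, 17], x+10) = 80+10=90, -63+10=-53, 17+10=27
= [90, -53, 27]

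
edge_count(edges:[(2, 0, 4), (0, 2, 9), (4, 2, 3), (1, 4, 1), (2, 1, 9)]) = 5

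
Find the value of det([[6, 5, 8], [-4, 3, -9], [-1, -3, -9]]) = (1)*(6)*det([[3, -9], [-3, -9]]) + (-1)*(5)*det([[-4, -9], [-1, -9]]) + (1)*(8)*det([[-4, 3], [-1, -3]])
= -324 + -135 + 120
= -339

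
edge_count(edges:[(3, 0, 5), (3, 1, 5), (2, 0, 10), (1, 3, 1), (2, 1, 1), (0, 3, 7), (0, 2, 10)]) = 7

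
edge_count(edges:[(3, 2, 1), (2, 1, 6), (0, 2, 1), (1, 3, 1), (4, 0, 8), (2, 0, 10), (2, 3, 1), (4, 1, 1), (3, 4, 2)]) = 9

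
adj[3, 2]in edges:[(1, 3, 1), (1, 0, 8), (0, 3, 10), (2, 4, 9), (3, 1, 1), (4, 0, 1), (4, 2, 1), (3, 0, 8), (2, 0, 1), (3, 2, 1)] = 1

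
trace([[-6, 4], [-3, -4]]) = diagonal: (-6) + (-4)
= -10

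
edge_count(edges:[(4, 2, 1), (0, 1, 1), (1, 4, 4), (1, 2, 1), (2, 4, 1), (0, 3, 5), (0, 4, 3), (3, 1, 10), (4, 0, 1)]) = 9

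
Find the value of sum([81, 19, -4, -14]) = 81 + 19 + (-4) + (-14)
= 82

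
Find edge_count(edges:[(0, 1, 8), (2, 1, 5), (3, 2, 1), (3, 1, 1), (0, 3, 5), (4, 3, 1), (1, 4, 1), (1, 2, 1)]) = 8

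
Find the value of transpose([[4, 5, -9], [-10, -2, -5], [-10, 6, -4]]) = [[4, -10, -10], [5, -2, 6], [-9, -5, -4]]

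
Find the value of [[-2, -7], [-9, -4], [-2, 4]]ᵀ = [[-2, -9, -2], [-7, -4, 4]]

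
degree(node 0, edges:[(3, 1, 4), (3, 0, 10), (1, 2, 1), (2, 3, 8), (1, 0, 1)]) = incident: (3,0), (1,0)
= 2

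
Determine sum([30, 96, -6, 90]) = 210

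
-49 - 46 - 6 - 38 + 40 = -99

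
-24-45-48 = -117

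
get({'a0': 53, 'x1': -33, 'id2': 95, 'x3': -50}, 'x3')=-50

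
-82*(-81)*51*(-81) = -27438102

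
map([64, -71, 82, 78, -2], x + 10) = [74, -61, 92, 88, 8]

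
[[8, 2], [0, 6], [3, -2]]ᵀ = [[8, 0, 3], [2, 6, -2]]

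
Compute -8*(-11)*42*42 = 155232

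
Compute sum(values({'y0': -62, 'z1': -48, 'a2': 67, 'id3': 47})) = (-62) + (-48) + 67 + 47
= 4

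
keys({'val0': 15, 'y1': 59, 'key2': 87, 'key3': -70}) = ['val0', 'y1', 'key2', 'key3']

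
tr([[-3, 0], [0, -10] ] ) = -13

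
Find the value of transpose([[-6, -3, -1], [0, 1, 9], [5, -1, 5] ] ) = [[-6, 0, 5], [-3, 1, -1], [-1, 9, 5]]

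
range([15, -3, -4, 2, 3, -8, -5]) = 23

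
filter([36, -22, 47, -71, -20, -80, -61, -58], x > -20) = [36, 47]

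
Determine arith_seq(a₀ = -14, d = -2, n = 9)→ [-14, -16, -18, -20, -22, -24, -26, -28, -30]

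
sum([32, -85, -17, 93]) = 32 + (-85) + (-17) + 93
= 23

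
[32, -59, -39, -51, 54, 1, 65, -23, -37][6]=65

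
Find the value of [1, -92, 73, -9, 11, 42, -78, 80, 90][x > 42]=[73, 80, 90]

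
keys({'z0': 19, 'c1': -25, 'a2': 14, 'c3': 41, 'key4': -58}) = ['z0', 'c1', 'a2', 'c3', 'key4']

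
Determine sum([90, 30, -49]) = 90 + 30 + (-49)
= 71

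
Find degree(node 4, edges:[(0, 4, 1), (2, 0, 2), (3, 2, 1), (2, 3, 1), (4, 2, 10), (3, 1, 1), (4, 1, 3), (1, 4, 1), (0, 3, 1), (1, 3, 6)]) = 4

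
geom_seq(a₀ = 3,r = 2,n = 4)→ [3, 6, 12, 24]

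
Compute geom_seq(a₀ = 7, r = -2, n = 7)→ [7, -14, 28, -56, 112, -224, 448]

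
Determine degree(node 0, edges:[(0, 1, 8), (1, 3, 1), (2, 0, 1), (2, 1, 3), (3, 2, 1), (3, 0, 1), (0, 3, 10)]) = incident: (0,1), (2,0), (3,0), (0,3)
= 4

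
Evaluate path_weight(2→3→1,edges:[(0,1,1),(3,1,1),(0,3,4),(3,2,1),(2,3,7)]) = 8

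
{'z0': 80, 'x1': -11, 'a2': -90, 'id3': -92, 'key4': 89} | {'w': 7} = {'z0': 80, 'x1': -11, 'a2': -90, 'id3': -92, 'key4': 89, 'w': 7}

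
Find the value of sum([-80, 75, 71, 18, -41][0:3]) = slice → [-80, 75, 71]
(-80) + 75 + 71
= 66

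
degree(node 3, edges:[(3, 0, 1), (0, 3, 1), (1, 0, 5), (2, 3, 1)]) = incident: (3,0), (0,3), (2,3)
= 3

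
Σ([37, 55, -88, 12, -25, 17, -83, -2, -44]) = 37 + 55 + (-88) + 12 + (-25) + 17 + (-83) + (-2) + (-44)
= -121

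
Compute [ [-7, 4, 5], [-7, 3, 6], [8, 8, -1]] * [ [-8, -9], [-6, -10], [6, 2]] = C[0][0] = (-7)*(-8) + (4)*(-6) + (5)*(6) = 62
C[0][1] = (-7)*(-9) + (4)*(-10) + (5)*(2) = 33
C[1][0] = (-7)*(-8) + (3)*(-6) + (6)*(6) = 74
C[1][1] = (-7)*(-9) + (3)*(-10) + (6)*(2) = 45
C[2][0] = (8)*(-8) + (8)*(-6) + (-1)*(6) = -118
C[2][1] = (8)*(-9) + (8)*(-10) + (-1)*(2) = -154
= [[62, 33], [74, 45], [-118, -154]]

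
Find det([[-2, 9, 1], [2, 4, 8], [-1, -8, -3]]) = -134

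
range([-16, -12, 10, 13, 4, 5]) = 29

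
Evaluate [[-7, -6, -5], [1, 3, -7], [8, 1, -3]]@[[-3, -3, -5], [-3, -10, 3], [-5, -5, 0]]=[[64, 106, 17], [23, 2, 4], [-12, -19, -37]]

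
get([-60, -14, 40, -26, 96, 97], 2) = 40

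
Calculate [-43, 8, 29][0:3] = [-43, 8, 29]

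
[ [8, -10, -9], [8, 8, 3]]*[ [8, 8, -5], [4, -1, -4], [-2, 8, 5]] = C[0][0] = (8)*(8) + (-10)*(4) + (-9)*(-2) = 42
C[0][1] = (8)*(8) + (-10)*(-1) + (-9)*(8) = 2
C[0][2] = (8)*(-5) + (-10)*(-4) + (-9)*(5) = -45
C[1][0] = (8)*(8) + (8)*(4) + (3)*(-2) = 90
C[1][1] = (8)*(8) + (8)*(-1) + (3)*(8) = 80
C[1][2] = (8)*(-5) + (8)*(-4) + (3)*(5) = -57
= [[42, 2, -45], [90, 80, -57]]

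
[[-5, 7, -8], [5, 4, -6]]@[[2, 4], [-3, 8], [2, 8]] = C[0][0] = (-5)*(2) + (7)*(-3) + (-8)*(2) = -47
C[0][1] = (-5)*(4) + (7)*(8) + (-8)*(8) = -28
C[1][0] = (5)*(2) + (4)*(-3) + (-6)*(2) = -14
C[1][1] = (5)*(4) + (4)*(8) + (-6)*(8) = 4
= [[-47, -28], [-14, 4]]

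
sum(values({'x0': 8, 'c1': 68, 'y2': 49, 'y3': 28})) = 8 + 68 + 49 + 28
= 153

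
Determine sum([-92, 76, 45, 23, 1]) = (-92) + 76 + 45 + 23 + 1
= 53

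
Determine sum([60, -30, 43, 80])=153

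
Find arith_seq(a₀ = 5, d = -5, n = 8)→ a_0 = 5 + 0*-5 = 5
a_1 = 5 + 1*-5 = 0
a_2 = 5 + 2*-5 = -5
...
= [5, 0, -5, -10, -15, -20, -25, -30]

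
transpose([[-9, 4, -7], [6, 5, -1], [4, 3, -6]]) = [[-9, 6, 4], [4, 5, 3], [-7, -1, -6]]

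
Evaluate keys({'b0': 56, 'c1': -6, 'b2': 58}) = ['b0', 'c1', 'b2']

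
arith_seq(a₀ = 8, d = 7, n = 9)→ a_0 = 8 + 0*7 = 8
a_1 = 8 + 1*7 = 15
a_2 = 8 + 2*7 = 22
...
= [8, 15, 22, 29, 36, 43, 50, 57, 64]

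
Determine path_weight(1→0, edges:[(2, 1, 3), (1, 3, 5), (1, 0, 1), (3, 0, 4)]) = 1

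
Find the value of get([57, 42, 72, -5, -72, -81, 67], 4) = -72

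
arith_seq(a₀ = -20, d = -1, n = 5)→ a_0 = -20 + 0*-1 = -20
a_1 = -20 + 1*-1 = -21
a_2 = -20 + 2*-1 = -22
...
= [-20, -21, -22, -23, -24]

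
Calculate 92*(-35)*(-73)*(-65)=-15278900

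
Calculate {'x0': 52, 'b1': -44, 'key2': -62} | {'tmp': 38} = {'x0': 52, 'b1': -44, 'key2': -62, 'tmp': 38}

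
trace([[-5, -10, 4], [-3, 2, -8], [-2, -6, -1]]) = diagonal: (-5) + 2 + (-1)
= -4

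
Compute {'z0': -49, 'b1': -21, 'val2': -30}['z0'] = -49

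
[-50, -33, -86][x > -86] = [-50, -33]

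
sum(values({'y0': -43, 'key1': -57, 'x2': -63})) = (-43) + (-57) + (-63)
= -163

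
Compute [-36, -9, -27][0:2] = [-36, -9]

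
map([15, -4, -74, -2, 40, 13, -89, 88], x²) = [225, 16, 5476, 4, 1600, 169, 7921, 7744]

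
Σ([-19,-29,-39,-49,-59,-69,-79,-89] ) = -432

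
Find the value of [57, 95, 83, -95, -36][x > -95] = keep x where x > -95: 57✓, 95✓, 83✓, -95✗, -36✓
= [57, 95, 83, -36]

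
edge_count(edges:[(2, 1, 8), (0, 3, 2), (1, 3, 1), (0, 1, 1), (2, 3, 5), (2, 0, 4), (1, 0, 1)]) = 7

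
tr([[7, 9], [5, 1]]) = diagonal: 7 + 1
= 8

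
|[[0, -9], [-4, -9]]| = -36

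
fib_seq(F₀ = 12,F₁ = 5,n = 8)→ F_2 = F_1 + F_0 = 17
F_3 = F_2 + F_1 = 22
F_4 = F_3 + F_2 = 39
...
= [12, 5, 17, 22, 39, 61, 100, 161]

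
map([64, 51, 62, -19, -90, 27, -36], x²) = (64)²=4096, (51)²=2601, (62)²=3844, (-19)²=361, (-90)²=8100, (27)²=729, (-36)²=1296
= [4096, 2601, 3844, 361, 8100, 729, 1296]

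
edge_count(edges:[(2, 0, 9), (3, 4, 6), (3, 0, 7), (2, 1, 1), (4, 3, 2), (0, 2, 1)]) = 6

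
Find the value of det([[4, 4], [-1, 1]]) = 8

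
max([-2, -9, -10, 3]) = 3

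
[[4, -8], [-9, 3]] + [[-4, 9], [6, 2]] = [[0, 1], [-3, 5]]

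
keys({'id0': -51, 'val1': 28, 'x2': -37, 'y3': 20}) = ['id0', 'val1', 'x2', 'y3']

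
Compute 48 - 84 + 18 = -18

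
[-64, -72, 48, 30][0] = -64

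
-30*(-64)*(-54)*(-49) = 5080320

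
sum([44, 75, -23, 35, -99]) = 44 + 75 + (-23) + 35 + (-99)
= 32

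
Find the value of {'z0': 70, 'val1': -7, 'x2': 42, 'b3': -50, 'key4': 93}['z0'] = 70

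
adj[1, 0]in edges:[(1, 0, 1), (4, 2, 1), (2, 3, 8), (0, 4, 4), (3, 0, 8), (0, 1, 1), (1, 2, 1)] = 1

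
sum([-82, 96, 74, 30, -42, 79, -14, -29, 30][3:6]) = slice → [30, -42, 79]
30 + (-42) + 79
= 67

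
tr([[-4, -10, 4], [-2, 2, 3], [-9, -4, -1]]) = -3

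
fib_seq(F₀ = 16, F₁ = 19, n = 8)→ [16, 19, 35, 54, 89, 143, 232, 375]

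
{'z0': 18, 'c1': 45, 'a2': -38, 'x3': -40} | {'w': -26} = {'z0': 18, 'c1': 45, 'a2': -38, 'x3': -40, 'w': -26}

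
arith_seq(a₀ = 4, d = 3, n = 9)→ [4, 7, 10, 13, 16, 19, 22, 25, 28]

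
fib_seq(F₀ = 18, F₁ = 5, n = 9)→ [18, 5, 23, 28, 51, 79, 130, 209, 339]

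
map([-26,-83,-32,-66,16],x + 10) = [-16, -73, -22, -56, 26]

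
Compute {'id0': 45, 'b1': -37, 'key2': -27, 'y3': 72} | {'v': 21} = {'id0': 45, 'b1': -37, 'key2': -27, 'y3': 72, 'v': 21}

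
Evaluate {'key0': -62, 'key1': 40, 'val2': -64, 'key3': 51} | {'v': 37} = {'key0': -62, 'key1': 40, 'val2': -64, 'key3': 51, 'v': 37}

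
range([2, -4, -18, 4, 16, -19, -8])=35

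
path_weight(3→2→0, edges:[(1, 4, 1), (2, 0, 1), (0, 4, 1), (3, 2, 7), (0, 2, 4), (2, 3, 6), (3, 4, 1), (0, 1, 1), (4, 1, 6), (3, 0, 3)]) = w(3→2)=7 + w(2→0)=1
= 8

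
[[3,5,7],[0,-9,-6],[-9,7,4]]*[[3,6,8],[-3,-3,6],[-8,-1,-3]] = C[0][0] = (3)*(3) + (5)*(-3) + (7)*(-8) = -62
C[0][1] = (3)*(6) + (5)*(-3) + (7)*(-1) = -4
C[0][2] = (3)*(8) + (5)*(6) + (7)*(-3) = 33
C[1][0] = (0)*(3) + (-9)*(-3) + (-6)*(-8) = 75
C[1][1] = (0)*(6) + (-9)*(-3) + (-6)*(-1) = 33
C[1][2] = (0)*(8) + (-9)*(6) + (-6)*(-3) = -36
... (3 more cells)
= [[-62, -4, 33], [75, 33, -36], [-80, -79, -42]]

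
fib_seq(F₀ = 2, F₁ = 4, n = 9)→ [2, 4, 6, 10, 16, 26, 42, 68, 110]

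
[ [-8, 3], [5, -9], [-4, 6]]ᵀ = [[-8, 5, -4], [3, -9, 6]]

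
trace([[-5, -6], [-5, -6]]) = diagonal: (-5) + (-6)
= -11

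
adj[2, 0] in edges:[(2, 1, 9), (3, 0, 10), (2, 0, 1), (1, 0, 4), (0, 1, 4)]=1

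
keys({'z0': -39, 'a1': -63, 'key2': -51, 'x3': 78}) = ['z0', 'a1', 'key2', 'x3']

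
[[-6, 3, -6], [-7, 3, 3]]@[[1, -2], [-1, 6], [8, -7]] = [[-57, 72], [14, 11]]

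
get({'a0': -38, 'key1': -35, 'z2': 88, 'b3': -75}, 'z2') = 88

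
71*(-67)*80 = -380560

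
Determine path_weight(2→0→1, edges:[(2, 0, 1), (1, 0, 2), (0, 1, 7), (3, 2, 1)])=w(2→0)=1 + w(0→1)=7
= 8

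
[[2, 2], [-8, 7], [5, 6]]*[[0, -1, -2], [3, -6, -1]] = C[0][0] = (2)*(0) + (2)*(3) = 6
C[0][1] = (2)*(-1) + (2)*(-6) = -14
C[0][2] = (2)*(-2) + (2)*(-1) = -6
C[1][0] = (-8)*(0) + (7)*(3) = 21
C[1][1] = (-8)*(-1) + (7)*(-6) = -34
C[1][2] = (-8)*(-2) + (7)*(-1) = 9
... (3 more cells)
= [[6, -14, -6], [21, -34, 9], [18, -41, -16]]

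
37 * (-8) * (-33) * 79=771672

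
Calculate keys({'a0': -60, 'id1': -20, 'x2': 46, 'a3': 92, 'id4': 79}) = ['a0', 'id1', 'x2', 'a3', 'id4']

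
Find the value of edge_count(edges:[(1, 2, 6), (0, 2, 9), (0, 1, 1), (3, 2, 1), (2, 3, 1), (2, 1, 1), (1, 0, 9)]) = 7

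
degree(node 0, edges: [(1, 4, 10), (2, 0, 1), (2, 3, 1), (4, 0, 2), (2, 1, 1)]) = incident: (2,0), (4,0)
= 2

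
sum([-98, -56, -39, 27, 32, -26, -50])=(-98) + (-56) + (-39) + 27 + 32 + (-26) + (-50)
= -210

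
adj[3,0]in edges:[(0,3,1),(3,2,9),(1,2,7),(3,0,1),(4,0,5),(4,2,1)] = 1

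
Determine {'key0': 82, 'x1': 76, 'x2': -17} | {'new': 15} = {'key0': 82, 'x1': 76, 'x2': -17, 'new': 15}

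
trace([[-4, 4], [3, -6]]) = diagonal: (-4) + (-6)
= -10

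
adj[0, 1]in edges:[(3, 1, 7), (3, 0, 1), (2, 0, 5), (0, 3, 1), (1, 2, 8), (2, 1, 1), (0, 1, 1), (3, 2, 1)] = 1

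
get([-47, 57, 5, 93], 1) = 57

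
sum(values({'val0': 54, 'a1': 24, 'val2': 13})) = 54 + 24 + 13
= 91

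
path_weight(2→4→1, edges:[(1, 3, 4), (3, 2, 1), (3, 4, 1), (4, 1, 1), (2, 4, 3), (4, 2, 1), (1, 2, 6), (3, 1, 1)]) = w(2→4)=3 + w(4→1)=1
= 4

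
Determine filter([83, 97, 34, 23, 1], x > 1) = [83, 97, 34, 23]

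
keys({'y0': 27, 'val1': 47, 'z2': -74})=['y0', 'val1', 'z2']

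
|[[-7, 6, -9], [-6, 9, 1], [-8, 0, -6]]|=(1)*(-7)*det([[9, 1], [0, -6]]) + (-1)*(6)*det([[-6, 1], [-8, -6]]) + (1)*(-9)*det([[-6, 9], [-8, 0]])
= 378 + -264 + -648
= -534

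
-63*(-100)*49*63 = 19448100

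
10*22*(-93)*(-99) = 2025540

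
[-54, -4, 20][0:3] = [-54, -4, 20]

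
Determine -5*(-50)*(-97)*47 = -1139750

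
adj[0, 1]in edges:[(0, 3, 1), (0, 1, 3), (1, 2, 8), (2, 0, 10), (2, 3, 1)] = 3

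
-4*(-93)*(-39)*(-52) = 754416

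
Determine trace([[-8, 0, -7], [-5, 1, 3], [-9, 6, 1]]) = -6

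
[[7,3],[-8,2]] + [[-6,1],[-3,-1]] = [[1, 4], [-11, 1]]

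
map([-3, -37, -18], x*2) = -3*2=-6, -37*2=-74, -18*2=-36
= [-6, -74, -36]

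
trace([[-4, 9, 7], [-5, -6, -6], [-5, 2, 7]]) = diagonal: (-4) + (-6) + 7
= -3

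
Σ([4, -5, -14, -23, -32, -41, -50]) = 4 + (-5) + (-14) + (-23) + (-32) + (-41) + (-50)
= -161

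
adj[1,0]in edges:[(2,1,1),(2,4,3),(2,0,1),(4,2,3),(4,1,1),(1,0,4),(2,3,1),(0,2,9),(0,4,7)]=4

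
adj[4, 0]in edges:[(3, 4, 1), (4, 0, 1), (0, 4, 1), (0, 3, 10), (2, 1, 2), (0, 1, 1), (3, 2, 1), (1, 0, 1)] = 1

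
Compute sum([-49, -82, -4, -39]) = -174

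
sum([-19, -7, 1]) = -25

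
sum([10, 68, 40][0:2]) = slice → [10, 68]
10 + 68
= 78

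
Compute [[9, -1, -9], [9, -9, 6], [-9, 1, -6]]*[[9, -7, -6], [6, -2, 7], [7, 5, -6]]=[[12, -106, -7], [69, -15, -153], [-117, 31, 97]]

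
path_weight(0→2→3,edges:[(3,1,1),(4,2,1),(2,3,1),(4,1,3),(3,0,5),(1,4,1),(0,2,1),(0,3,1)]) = w(0→2)=1 + w(2→3)=1
= 2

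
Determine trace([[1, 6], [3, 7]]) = 8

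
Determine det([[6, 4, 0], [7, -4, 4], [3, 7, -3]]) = (1)*(6)*det([[-4, 4], [7, -3]]) + (-1)*(4)*det([[7, 4], [3, -3]]) + (1)*(0)*det([[7, -4], [3, 7]])
= -96 + 132 + 0
= 36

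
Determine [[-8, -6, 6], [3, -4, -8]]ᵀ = [[-8, 3], [-6, -4], [6, -8]]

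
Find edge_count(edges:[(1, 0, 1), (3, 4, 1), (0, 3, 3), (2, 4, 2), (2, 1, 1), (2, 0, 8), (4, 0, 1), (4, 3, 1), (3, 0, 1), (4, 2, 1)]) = 10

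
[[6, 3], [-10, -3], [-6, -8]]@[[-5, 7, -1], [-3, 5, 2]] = [[-39, 57, 0], [59, -85, 4], [54, -82, -10]]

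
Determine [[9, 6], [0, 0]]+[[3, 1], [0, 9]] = [[12, 7], [0, 9]]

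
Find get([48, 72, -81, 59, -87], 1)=72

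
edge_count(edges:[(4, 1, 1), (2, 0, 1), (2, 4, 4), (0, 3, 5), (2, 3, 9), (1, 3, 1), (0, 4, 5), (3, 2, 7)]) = 8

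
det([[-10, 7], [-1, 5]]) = -43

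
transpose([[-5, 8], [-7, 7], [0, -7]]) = [[-5, -7, 0], [8, 7, -7]]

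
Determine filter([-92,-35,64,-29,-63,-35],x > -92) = keep x where x > -92: -92✗, -35✓, 64✓, -29✓, -63✓, -35✓
= [-35, 64, -29, -63, -35]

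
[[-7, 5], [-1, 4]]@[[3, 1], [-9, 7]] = [[-66, 28], [-39, 27]]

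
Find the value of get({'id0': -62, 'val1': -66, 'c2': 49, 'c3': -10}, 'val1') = -66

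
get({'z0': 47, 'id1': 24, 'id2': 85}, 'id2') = 85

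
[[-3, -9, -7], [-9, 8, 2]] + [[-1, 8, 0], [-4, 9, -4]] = [[-4, -1, -7], [-13, 17, -2]]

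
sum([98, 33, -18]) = 98 + 33 + (-18)
= 113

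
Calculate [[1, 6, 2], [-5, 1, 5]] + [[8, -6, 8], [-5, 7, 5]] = [[9, 0, 10], [-10, 8, 10]]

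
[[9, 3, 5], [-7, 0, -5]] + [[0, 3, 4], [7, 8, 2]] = [[9, 6, 9], [0, 8, -3]]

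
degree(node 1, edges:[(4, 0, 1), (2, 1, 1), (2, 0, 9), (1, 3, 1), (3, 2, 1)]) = incident: (2,1), (1,3)
= 2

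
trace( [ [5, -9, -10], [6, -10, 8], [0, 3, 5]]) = diagonal: 5 + (-10) + 5
= 0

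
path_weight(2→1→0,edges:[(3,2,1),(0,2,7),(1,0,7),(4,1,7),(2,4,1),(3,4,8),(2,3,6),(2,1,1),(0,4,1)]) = 8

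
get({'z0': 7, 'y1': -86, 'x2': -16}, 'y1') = -86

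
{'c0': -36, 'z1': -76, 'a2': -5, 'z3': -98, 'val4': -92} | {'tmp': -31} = {'c0': -36, 'z1': -76, 'a2': -5, 'z3': -98, 'val4': -92, 'tmp': -31}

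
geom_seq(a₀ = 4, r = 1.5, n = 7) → [4.0, 6.0, 9.0, 13.5, 20.25, 30.375, 45.5625]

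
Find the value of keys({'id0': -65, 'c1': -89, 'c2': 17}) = ['id0', 'c1', 'c2']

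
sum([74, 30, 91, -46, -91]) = 74 + 30 + 91 + (-46) + (-91)
= 58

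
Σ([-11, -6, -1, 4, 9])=-5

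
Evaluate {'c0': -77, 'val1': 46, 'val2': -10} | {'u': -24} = {'c0': -77, 'val1': 46, 'val2': -10, 'u': -24}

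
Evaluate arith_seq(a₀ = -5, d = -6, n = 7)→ [-5, -11, -17, -23, -29, -35, -41]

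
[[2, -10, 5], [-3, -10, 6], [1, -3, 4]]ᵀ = [[2, -3, 1], [-10, -10, -3], [5, 6, 4]]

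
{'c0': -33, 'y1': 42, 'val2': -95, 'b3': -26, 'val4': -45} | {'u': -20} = {'c0': -33, 'y1': 42, 'val2': -95, 'b3': -26, 'val4': -45, 'u': -20}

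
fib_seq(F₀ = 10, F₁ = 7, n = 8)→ [10, 7, 17, 24, 41, 65, 106, 171]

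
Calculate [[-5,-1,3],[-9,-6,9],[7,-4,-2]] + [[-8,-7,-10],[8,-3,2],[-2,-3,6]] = [[-13, -8, -7], [-1, -9, 11], [5, -7, 4]]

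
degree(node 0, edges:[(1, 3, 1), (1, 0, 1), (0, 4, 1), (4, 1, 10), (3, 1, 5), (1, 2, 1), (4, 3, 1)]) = 2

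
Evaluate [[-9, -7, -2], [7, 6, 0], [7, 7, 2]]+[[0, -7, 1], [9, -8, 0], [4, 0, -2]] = [[-9, -14, -1], [16, -2, 0], [11, 7, 0]]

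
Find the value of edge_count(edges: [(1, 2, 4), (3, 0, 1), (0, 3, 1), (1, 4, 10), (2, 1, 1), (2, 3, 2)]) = 6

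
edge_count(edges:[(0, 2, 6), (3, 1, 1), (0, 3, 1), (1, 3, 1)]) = 4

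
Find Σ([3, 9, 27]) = 39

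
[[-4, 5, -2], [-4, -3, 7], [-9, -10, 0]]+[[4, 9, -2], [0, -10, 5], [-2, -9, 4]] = [[0, 14, -4], [-4, -13, 12], [-11, -19, 4]]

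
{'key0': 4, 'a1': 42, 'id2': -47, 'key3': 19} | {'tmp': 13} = {'key0': 4, 'a1': 42, 'id2': -47, 'key3': 19, 'tmp': 13}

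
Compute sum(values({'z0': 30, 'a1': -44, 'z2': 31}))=17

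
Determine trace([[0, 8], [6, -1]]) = -1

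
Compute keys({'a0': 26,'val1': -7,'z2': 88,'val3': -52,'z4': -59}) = ['a0', 'val1', 'z2', 'val3', 'z4']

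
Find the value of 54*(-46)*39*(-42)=4068792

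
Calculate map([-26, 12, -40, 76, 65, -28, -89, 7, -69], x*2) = [-52, 24, -80, 152, 130, -56, -178, 14, -138]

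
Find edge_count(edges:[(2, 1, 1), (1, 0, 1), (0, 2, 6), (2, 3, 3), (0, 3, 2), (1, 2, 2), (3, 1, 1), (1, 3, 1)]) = 8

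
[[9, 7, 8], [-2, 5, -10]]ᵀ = [[9, -2], [7, 5], [8, -10]]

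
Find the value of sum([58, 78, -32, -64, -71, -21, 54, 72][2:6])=-188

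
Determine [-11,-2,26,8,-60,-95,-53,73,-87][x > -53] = keep x where x > -53: -11✓, -2✓, 26✓, 8✓, -60✗, -95✗, -53✗, 73✓, -87✗
= [-11, -2, 26, 8, 73]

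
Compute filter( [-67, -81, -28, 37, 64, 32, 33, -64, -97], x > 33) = [37, 64]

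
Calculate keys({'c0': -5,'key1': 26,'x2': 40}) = ['c0', 'key1', 'x2']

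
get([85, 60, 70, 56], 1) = 60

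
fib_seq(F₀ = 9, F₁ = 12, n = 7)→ [9, 12, 21, 33, 54, 87, 141]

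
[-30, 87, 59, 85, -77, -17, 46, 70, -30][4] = -77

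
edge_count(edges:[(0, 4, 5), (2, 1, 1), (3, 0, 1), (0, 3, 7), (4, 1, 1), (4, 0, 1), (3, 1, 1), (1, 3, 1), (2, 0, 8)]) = 9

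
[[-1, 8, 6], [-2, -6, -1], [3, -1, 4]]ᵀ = [[-1, -2, 3], [8, -6, -1], [6, -1, 4]]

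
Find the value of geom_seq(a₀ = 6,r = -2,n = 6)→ a_0 = 6*(-2)^0 = 6
a_1 = 6*(-2)^1 = -12
a_2 = 6*(-2)^2 = 24
...
= [6, -12, 24, -48, 96, -192]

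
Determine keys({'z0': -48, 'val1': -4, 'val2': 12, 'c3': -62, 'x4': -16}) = ['z0', 'val1', 'val2', 'c3', 'x4']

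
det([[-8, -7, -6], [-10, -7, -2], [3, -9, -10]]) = (1)*(-8)*det([[-7, -2], [-9, -10]]) + (-1)*(-7)*det([[-10, -2], [3, -10]]) + (1)*(-6)*det([[-10, -7], [3, -9]])
= -416 + 742 + -666
= -340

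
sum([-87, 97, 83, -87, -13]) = -7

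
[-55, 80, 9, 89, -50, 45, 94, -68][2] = 9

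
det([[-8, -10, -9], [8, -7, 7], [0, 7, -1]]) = -248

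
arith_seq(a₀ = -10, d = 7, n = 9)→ a_0 = -10 + 0*7 = -10
a_1 = -10 + 1*7 = -3
a_2 = -10 + 2*7 = 4
...
= [-10, -3, 4, 11, 18, 25, 32, 39, 46]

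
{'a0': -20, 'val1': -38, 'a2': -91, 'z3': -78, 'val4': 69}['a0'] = -20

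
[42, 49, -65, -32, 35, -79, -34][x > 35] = [42, 49]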